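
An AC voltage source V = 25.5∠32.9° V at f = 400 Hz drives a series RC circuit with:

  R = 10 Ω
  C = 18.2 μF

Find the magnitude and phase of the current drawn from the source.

Step 1 — Angular frequency: ω = 2π·f = 2π·400 = 2513 rad/s.
Step 2 — Component impedances:
  R: Z = R = 10 Ω
  C: Z = 1/(jωC) = -j/(ω·C) = 0 - j21.86 Ω
Step 3 — Series combination: Z_total = R + C = 10 - j21.86 Ω = 24.04∠-65.4° Ω.
Step 4 — Source phasor: V = 25.5∠32.9° V = 21.41 + j13.85 V.
Step 5 — Ohm's law: I = V / Z_total = (21.41 + j13.85) / (10 - j21.86) = -0.1535 + j1.05 A.
Step 6 — Convert to polar: |I| = 1.061 A, ∠I = 98.3°.

I = 1.061∠98.3° A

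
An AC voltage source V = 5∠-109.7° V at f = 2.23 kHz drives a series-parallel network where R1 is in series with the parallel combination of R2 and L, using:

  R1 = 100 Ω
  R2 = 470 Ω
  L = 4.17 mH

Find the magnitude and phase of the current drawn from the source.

Step 1 — Angular frequency: ω = 2π·f = 2π·2230 = 1.401e+04 rad/s.
Step 2 — Component impedances:
  R1: Z = R = 100 Ω
  R2: Z = R = 470 Ω
  L: Z = jωL = j·1.401e+04·0.00417 = 0 + j58.43 Ω
Step 3 — Parallel branch: R2 || L = 1/(1/R2 + 1/L) = 7.153 + j57.54 Ω.
Step 4 — Series with R1: Z_total = R1 + (R2 || L) = 107.2 + j57.54 Ω = 121.6∠28.2° Ω.
Step 5 — Source phasor: V = 5∠-109.7° V = -1.685 - j4.707 V.
Step 6 — Ohm's law: I = V / Z_total = (-1.685 - j4.707) / (107.2 + j57.54) = -0.03052 - j0.02754 A.
Step 7 — Convert to polar: |I| = 0.04111 A, ∠I = -137.9°.

I = 0.04111∠-137.9° A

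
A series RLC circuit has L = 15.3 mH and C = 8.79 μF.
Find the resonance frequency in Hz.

Step 1 — Resonance condition Im(Z)=0 gives ω₀ = 1/√(LC).
Step 2 — ω₀ = 1/√(0.0153·8.79e-06) = 2727 rad/s.
Step 3 — f₀ = ω₀/(2π) = 434 Hz.

f₀ = 434 Hz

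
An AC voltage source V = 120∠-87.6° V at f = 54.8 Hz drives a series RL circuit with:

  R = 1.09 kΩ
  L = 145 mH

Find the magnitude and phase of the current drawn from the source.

Step 1 — Angular frequency: ω = 2π·f = 2π·54.8 = 344.3 rad/s.
Step 2 — Component impedances:
  R: Z = R = 1090 Ω
  L: Z = jωL = j·344.3·0.145 = 0 + j49.93 Ω
Step 3 — Series combination: Z_total = R + L = 1090 + j49.93 Ω = 1091∠2.6° Ω.
Step 4 — Source phasor: V = 120∠-87.6° V = 5.025 - j119.9 V.
Step 5 — Ohm's law: I = V / Z_total = (5.025 - j119.9) / (1090 + j49.93) = -0.0004271 - j0.11 A.
Step 6 — Convert to polar: |I| = 0.11 A, ∠I = -90.2°.

I = 0.11∠-90.2° A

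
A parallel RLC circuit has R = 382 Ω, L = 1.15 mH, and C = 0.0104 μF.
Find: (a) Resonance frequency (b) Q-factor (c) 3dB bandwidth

Step 1 — Resonance: ω₀ = 1/√(LC) = 1/√(0.00115·1.04e-08) = 2.892e+05 rad/s.
Step 2 — f₀ = ω₀/(2π) = 4.602e+04 Hz.
Step 3 — Parallel Q: Q = R/(ω₀L) = 382/(2.892e+05·0.00115) = 1.149.
Step 4 — Bandwidth: Δω = ω₀/Q = 2.517e+05 rad/s; BW = Δω/(2π) = 4.006e+04 Hz.

(a) f₀ = 4.602e+04 Hz  (b) Q = 1.149  (c) BW = 4.006e+04 Hz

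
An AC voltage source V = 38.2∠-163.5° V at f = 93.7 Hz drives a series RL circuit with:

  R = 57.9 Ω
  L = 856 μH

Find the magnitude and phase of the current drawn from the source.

Step 1 — Angular frequency: ω = 2π·f = 2π·93.7 = 588.7 rad/s.
Step 2 — Component impedances:
  R: Z = R = 57.9 Ω
  L: Z = jωL = j·588.7·0.000856 = 0 + j0.504 Ω
Step 3 — Series combination: Z_total = R + L = 57.9 + j0.504 Ω = 57.9∠0.5° Ω.
Step 4 — Source phasor: V = 38.2∠-163.5° V = -36.63 - j10.85 V.
Step 5 — Ohm's law: I = V / Z_total = (-36.63 - j10.85) / (57.9 + j0.504) = -0.6342 - j0.1819 A.
Step 6 — Convert to polar: |I| = 0.6597 A, ∠I = -164.0°.

I = 0.6597∠-164.0° A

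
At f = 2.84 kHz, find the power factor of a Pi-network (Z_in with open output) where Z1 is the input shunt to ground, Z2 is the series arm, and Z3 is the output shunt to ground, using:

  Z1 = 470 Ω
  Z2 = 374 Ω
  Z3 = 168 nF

Step 1 — Angular frequency: ω = 2π·f = 2π·2840 = 1.784e+04 rad/s.
Step 2 — Component impedances:
  Z1: Z = R = 470 Ω
  Z2: Z = R = 374 Ω
  Z3: Z = 1/(jωC) = -j/(ω·C) = 0 - j333.6 Ω
Step 3 — With open output, the series arm Z2 and the output shunt Z3 appear in series to ground: Z2 + Z3 = 374 - j333.6 Ω.
Step 4 — Parallel with input shunt Z1: Z_in = Z1 || (Z2 + Z3) = 243.6 - j89.47 Ω = 259.5∠-20.2° Ω.
Step 5 — Power factor: PF = cos(φ) = Re(Z)/|Z| = 243.6/259.5 = 0.9387.
Step 6 — Type: Im(Z) = -89.47 ⇒ leading (phase φ = -20.2°).

PF = 0.9387 (leading, φ = -20.2°)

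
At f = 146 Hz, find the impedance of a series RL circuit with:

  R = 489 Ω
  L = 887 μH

Step 1 — Angular frequency: ω = 2π·f = 2π·146 = 917.3 rad/s.
Step 2 — Component impedances:
  R: Z = R = 489 Ω
  L: Z = jωL = j·917.3·0.000887 = 0 + j0.8137 Ω
Step 3 — Series combination: Z_total = R + L = 489 + j0.8137 Ω = 489∠0.1° Ω.

Z = 489 + j0.8137 Ω = 489∠0.1° Ω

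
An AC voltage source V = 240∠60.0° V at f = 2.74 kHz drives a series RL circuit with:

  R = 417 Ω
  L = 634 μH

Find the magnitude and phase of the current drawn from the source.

Step 1 — Angular frequency: ω = 2π·f = 2π·2740 = 1.722e+04 rad/s.
Step 2 — Component impedances:
  R: Z = R = 417 Ω
  L: Z = jωL = j·1.722e+04·0.000634 = 0 + j10.91 Ω
Step 3 — Series combination: Z_total = R + L = 417 + j10.91 Ω = 417.1∠1.5° Ω.
Step 4 — Source phasor: V = 240∠60.0° V = 120 + j207.8 V.
Step 5 — Ohm's law: I = V / Z_total = (120 + j207.8) / (417 + j10.91) = 0.3006 + j0.4906 A.
Step 6 — Convert to polar: |I| = 0.5753 A, ∠I = 58.5°.

I = 0.5753∠58.5° A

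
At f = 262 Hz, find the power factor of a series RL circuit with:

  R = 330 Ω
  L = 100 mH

Step 1 — Angular frequency: ω = 2π·f = 2π·262 = 1646 rad/s.
Step 2 — Component impedances:
  R: Z = R = 330 Ω
  L: Z = jωL = j·1646·0.1 = 0 + j164.6 Ω
Step 3 — Series combination: Z_total = R + L = 330 + j164.6 Ω = 368.8∠26.5° Ω.
Step 4 — Power factor: PF = cos(φ) = Re(Z)/|Z| = 330/368.8 = 0.8948.
Step 5 — Type: Im(Z) = 164.6 ⇒ lagging (phase φ = 26.5°).

PF = 0.8948 (lagging, φ = 26.5°)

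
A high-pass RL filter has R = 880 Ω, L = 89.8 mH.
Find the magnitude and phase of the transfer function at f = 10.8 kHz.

Step 1 — Angular frequency: ω = 2π·1.08e+04 = 6.786e+04 rad/s.
Step 2 — Transfer function: H(jω) = jωL/(R + jωL).
Step 3 — Numerator jωL = j·6094; denominator R + jωL = 880 + j6094.
Step 4 — H = 0.9796 + j0.1415.
Step 5 — Magnitude: |H| = 0.9897 (-0.1 dB); phase: φ = 8.2°.

|H| = 0.9897 (-0.1 dB), φ = 8.2°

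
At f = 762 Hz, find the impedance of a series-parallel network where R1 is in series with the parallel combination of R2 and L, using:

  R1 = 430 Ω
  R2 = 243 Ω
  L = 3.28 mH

Step 1 — Angular frequency: ω = 2π·f = 2π·762 = 4788 rad/s.
Step 2 — Component impedances:
  R1: Z = R = 430 Ω
  R2: Z = R = 243 Ω
  L: Z = jωL = j·4788·0.00328 = 0 + j15.7 Ω
Step 3 — Parallel branch: R2 || L = 1/(1/R2 + 1/L) = 1.011 + j15.64 Ω.
Step 4 — Series with R1: Z_total = R1 + (R2 || L) = 431 + j15.64 Ω = 431.3∠2.1° Ω.

Z = 431 + j15.64 Ω = 431.3∠2.1° Ω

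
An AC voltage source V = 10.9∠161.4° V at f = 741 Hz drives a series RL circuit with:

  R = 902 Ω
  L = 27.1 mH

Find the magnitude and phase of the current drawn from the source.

Step 1 — Angular frequency: ω = 2π·f = 2π·741 = 4656 rad/s.
Step 2 — Component impedances:
  R: Z = R = 902 Ω
  L: Z = jωL = j·4656·0.0271 = 0 + j126.2 Ω
Step 3 — Series combination: Z_total = R + L = 902 + j126.2 Ω = 910.8∠8.0° Ω.
Step 4 — Source phasor: V = 10.9∠161.4° V = -10.33 + j3.477 V.
Step 5 — Ohm's law: I = V / Z_total = (-10.33 + j3.477) / (902 + j126.2) = -0.0107 + j0.005352 A.
Step 6 — Convert to polar: |I| = 0.01197 A, ∠I = 153.4°.

I = 0.01197∠153.4° A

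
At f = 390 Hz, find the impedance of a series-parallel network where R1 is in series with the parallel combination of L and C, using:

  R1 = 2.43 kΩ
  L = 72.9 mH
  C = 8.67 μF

Step 1 — Angular frequency: ω = 2π·f = 2π·390 = 2450 rad/s.
Step 2 — Component impedances:
  R1: Z = R = 2430 Ω
  L: Z = jωL = j·2450·0.0729 = 0 + j178.6 Ω
  C: Z = 1/(jωC) = -j/(ω·C) = 0 - j47.07 Ω
Step 3 — Parallel branch: L || C = 1/(1/L + 1/C) = 0 - j63.91 Ω.
Step 4 — Series with R1: Z_total = R1 + (L || C) = 2430 - j63.91 Ω = 2431∠-1.5° Ω.

Z = 2430 - j63.91 Ω = 2431∠-1.5° Ω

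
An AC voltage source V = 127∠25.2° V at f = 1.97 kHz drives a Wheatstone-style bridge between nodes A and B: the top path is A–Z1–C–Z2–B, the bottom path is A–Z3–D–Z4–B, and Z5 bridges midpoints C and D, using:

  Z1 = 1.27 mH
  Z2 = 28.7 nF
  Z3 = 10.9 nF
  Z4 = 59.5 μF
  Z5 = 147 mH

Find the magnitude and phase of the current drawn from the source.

Step 1 — Angular frequency: ω = 2π·f = 2π·1970 = 1.238e+04 rad/s.
Step 2 — Component impedances:
  Z1: Z = jωL = j·1.238e+04·0.00127 = 0 + j15.72 Ω
  Z2: Z = 1/(jωC) = -j/(ω·C) = 0 - j2815 Ω
  Z3: Z = 1/(jωC) = -j/(ω·C) = 0 - j7412 Ω
  Z4: Z = 1/(jωC) = -j/(ω·C) = 0 - j1.358 Ω
  Z5: Z = jωL = j·1.238e+04·0.147 = 0 + j1820 Ω
Step 3 — Bridge requires nodal analysis (the Z5 bridge couples midpoints C and D, so the two paths cannot be reduced to a simple series/parallel combination). Setting node B to ground and injecting 1 A at node A, the 3-node admittance system at A, C, D solves to V_A = Z_AB = 0 + j1.693e+04 Ω = 1.693e+04∠90.0° Ω.
Step 4 — Source phasor: V = 127∠25.2° V = 114.9 + j54.07 V.
Step 5 — Ohm's law: I = V / Z_total = (114.9 + j54.07) / (0 + j1.693e+04) = 0.003194 - j0.006787 A.
Step 6 — Convert to polar: |I| = 0.007501 A, ∠I = -64.8°.

I = 0.007501∠-64.8° A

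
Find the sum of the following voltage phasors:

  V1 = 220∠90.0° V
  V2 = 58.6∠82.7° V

Step 1 — Convert each phasor to rectangular form:
  V1 = 220·(cos(90.0°) + j·sin(90.0°)) = 0 + j220 V
  V2 = 58.6·(cos(82.7°) + j·sin(82.7°)) = 7.446 + j58.13 V
Step 2 — Sum components: V_total = 7.446 + j278.1 V.
Step 3 — Convert to polar: |V_total| = 278.2 V, ∠V_total = 88.5°.

V_total = 278.2∠88.5° V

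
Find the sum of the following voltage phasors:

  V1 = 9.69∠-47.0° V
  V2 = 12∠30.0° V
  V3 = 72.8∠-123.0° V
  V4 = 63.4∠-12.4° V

Step 1 — Convert each phasor to rectangular form:
  V1 = 9.69·(cos(-47.0°) + j·sin(-47.0°)) = 6.609 - j7.087 V
  V2 = 12·(cos(30.0°) + j·sin(30.0°)) = 10.39 + j6 V
  V3 = 72.8·(cos(-123.0°) + j·sin(-123.0°)) = -39.65 - j61.06 V
  V4 = 63.4·(cos(-12.4°) + j·sin(-12.4°)) = 61.92 - j13.61 V
Step 2 — Sum components: V_total = 39.27 - j75.76 V.
Step 3 — Convert to polar: |V_total| = 85.33 V, ∠V_total = -62.6°.

V_total = 85.33∠-62.6° V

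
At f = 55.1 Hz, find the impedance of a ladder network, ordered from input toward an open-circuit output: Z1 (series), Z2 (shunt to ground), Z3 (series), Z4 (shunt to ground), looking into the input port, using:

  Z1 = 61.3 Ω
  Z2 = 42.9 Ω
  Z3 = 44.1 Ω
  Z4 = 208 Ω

Step 1 — Angular frequency: ω = 2π·f = 2π·55.1 = 346.2 rad/s.
Step 2 — Component impedances:
  Z1: Z = R = 61.3 Ω
  Z2: Z = R = 42.9 Ω
  Z3: Z = R = 44.1 Ω
  Z4: Z = R = 208 Ω
Step 3 — Ladder network (open output): work backward from the far end, alternating series and parallel combinations. Z_in = 97.96 Ω = 97.96∠0.0° Ω.

Z = 97.96 Ω = 97.96∠0.0° Ω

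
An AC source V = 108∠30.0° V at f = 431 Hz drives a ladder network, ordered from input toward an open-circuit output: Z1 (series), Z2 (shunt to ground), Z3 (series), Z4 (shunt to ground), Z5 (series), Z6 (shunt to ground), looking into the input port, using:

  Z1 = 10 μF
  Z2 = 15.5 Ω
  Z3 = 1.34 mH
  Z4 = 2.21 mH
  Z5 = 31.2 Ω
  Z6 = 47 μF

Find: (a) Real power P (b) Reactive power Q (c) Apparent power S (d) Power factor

Step 1 — Angular frequency: ω = 2π·f = 2π·431 = 2708 rad/s.
Step 2 — Component impedances:
  Z1: Z = 1/(jωC) = -j/(ω·C) = 0 - j36.93 Ω
  Z2: Z = R = 15.5 Ω
  Z3: Z = jωL = j·2708·0.00134 = 0 + j3.629 Ω
  Z4: Z = jωL = j·2708·0.00221 = 0 + j5.985 Ω
  Z5: Z = R = 31.2 Ω
  Z6: Z = 1/(jωC) = -j/(ω·C) = 0 - j7.857 Ω
Step 3 — Ladder network (open output): work backward from the far end, alternating series and parallel combinations. Z_in = 4.715 - j30.65 Ω = 31.01∠-81.3° Ω.
Step 4 — Source phasor: V = 108∠30.0° V = 93.53 + j54 V.
Step 5 — Current: I = V / Z = -1.262 + j3.245 A = 3.482∠111.3° A.
Step 6 — Complex power: S = V·I* = 57.18 - j371.7 VA.
Step 7 — Real power: P = Re(S) = 57.18 W.
Step 8 — Reactive power: Q = Im(S) = -371.7 VAR.
Step 9 — Apparent power: |S| = 376.1 VA.
Step 10 — Power factor: PF = P/|S| = 0.152 (leading).

(a) P = 57.18 W  (b) Q = -371.7 VAR  (c) S = 376.1 VA  (d) PF = 0.152 (leading)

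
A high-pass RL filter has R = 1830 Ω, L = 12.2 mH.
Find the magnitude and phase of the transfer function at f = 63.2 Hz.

Step 1 — Angular frequency: ω = 2π·63.2 = 397.1 rad/s.
Step 2 — Transfer function: H(jω) = jωL/(R + jωL).
Step 3 — Numerator jωL = j·4.845; denominator R + jωL = 1830 + j4.845.
Step 4 — H = 7.008e-06 + j0.002647.
Step 5 — Magnitude: |H| = 0.002647 (-51.5 dB); phase: φ = 89.8°.

|H| = 0.002647 (-51.5 dB), φ = 89.8°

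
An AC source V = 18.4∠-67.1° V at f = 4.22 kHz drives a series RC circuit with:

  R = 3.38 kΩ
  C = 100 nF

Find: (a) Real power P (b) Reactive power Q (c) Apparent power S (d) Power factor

Step 1 — Angular frequency: ω = 2π·f = 2π·4220 = 2.652e+04 rad/s.
Step 2 — Component impedances:
  R: Z = R = 3380 Ω
  C: Z = 1/(jωC) = -j/(ω·C) = 0 - j377.1 Ω
Step 3 — Series combination: Z_total = R + C = 3380 - j377.1 Ω = 3401∠-6.4° Ω.
Step 4 — Source phasor: V = 18.4∠-67.1° V = 7.16 - j16.95 V.
Step 5 — Current: I = V / Z = 0.002645 - j0.00472 A = 0.00541∠-60.7° A.
Step 6 — Complex power: S = V·I* = 0.09893 - j0.01104 VA.
Step 7 — Real power: P = Re(S) = 0.09893 W.
Step 8 — Reactive power: Q = Im(S) = -0.01104 VAR.
Step 9 — Apparent power: |S| = 0.09955 VA.
Step 10 — Power factor: PF = P/|S| = 0.9938 (leading).

(a) P = 0.09893 W  (b) Q = -0.01104 VAR  (c) S = 0.09955 VA  (d) PF = 0.9938 (leading)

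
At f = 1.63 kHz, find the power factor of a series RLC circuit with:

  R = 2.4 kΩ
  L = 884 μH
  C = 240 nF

Step 1 — Angular frequency: ω = 2π·f = 2π·1630 = 1.024e+04 rad/s.
Step 2 — Component impedances:
  R: Z = R = 2400 Ω
  L: Z = jωL = j·1.024e+04·0.000884 = 0 + j9.054 Ω
  C: Z = 1/(jωC) = -j/(ω·C) = 0 - j406.8 Ω
Step 3 — Series combination: Z_total = R + L + C = 2400 - j397.8 Ω = 2433∠-9.4° Ω.
Step 4 — Power factor: PF = cos(φ) = Re(Z)/|Z| = 2400/2432.74 = 0.9865.
Step 5 — Type: Im(Z) = -397.8 ⇒ leading (phase φ = -9.4°).

PF = 0.9865 (leading, φ = -9.4°)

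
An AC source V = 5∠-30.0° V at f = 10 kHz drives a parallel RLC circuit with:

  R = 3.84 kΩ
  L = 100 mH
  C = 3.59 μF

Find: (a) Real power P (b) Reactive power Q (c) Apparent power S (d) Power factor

Step 1 — Angular frequency: ω = 2π·f = 2π·1e+04 = 6.283e+04 rad/s.
Step 2 — Component impedances:
  R: Z = R = 3840 Ω
  L: Z = jωL = j·6.283e+04·0.1 = 0 + j6283 Ω
  C: Z = 1/(jωC) = -j/(ω·C) = 0 - j4.433 Ω
Step 3 — Parallel combination: 1/Z_total = 1/R + 1/L + 1/C; Z_total = 0.005125 - j4.436 Ω = 4.436∠-89.9° Ω.
Step 4 — Source phasor: V = 5∠-30.0° V = 4.33 - j2.5 V.
Step 5 — Current: I = V / Z = 0.5646 + j0.9754 A = 1.127∠59.9° A.
Step 6 — Complex power: S = V·I* = 0.00651 - j5.635 VA.
Step 7 — Real power: P = Re(S) = 0.00651 W.
Step 8 — Reactive power: Q = Im(S) = -5.635 VAR.
Step 9 — Apparent power: |S| = 5.635 VA.
Step 10 — Power factor: PF = P/|S| = 0.001155 (leading).

(a) P = 0.00651 W  (b) Q = -5.635 VAR  (c) S = 5.635 VA  (d) PF = 0.001155 (leading)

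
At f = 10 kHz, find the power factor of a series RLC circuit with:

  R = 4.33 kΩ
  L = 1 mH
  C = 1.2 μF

Step 1 — Angular frequency: ω = 2π·f = 2π·1e+04 = 6.283e+04 rad/s.
Step 2 — Component impedances:
  R: Z = R = 4330 Ω
  L: Z = jωL = j·6.283e+04·0.001 = 0 + j62.83 Ω
  C: Z = 1/(jωC) = -j/(ω·C) = 0 - j13.26 Ω
Step 3 — Series combination: Z_total = R + L + C = 4330 + j49.57 Ω = 4330∠0.7° Ω.
Step 4 — Power factor: PF = cos(φ) = Re(Z)/|Z| = 4330/4330.3 = 0.9999.
Step 5 — Type: Im(Z) = 49.57 ⇒ lagging (phase φ = 0.7°).

PF = 0.9999 (lagging, φ = 0.7°)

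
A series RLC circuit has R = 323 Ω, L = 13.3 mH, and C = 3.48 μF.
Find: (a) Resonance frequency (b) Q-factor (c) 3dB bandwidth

Step 1 — Resonance condition Im(Z)=0 gives ω₀ = 1/√(LC).
Step 2 — ω₀ = 1/√(0.0133·3.48e-06) = 4648 rad/s.
Step 3 — f₀ = ω₀/(2π) = 739.8 Hz.
Step 4 — Series Q: Q = ω₀L/R = 4648·0.0133/323 = 0.1914.
Step 5 — 3dB bandwidth: Δω = ω₀/Q = 2.429e+04 rad/s; BW = Δω/(2π) = 3865 Hz.

(a) f₀ = 739.8 Hz  (b) Q = 0.1914  (c) BW = 3865 Hz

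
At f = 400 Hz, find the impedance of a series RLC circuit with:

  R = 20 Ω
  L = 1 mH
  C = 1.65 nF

Step 1 — Angular frequency: ω = 2π·f = 2π·400 = 2513 rad/s.
Step 2 — Component impedances:
  R: Z = R = 20 Ω
  L: Z = jωL = j·2513·0.001 = 0 + j2.513 Ω
  C: Z = 1/(jωC) = -j/(ω·C) = 0 - j2.411e+05 Ω
Step 3 — Series combination: Z_total = R + L + C = 20 - j2.411e+05 Ω = 2.411e+05∠-90.0° Ω.

Z = 20 - j2.411e+05 Ω = 2.411e+05∠-90.0° Ω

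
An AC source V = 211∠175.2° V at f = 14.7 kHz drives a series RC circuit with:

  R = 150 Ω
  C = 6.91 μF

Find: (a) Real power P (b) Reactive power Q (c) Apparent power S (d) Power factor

Step 1 — Angular frequency: ω = 2π·f = 2π·1.47e+04 = 9.236e+04 rad/s.
Step 2 — Component impedances:
  R: Z = R = 150 Ω
  C: Z = 1/(jωC) = -j/(ω·C) = 0 - j1.567 Ω
Step 3 — Series combination: Z_total = R + C = 150 - j1.567 Ω = 150∠-0.6° Ω.
Step 4 — Source phasor: V = 211∠175.2° V = -210.3 + j17.66 V.
Step 5 — Current: I = V / Z = -1.403 + j0.1031 A = 1.407∠175.8° A.
Step 6 — Complex power: S = V·I* = 296.8 - j3.1 VA.
Step 7 — Real power: P = Re(S) = 296.8 W.
Step 8 — Reactive power: Q = Im(S) = -3.1 VAR.
Step 9 — Apparent power: |S| = 296.8 VA.
Step 10 — Power factor: PF = P/|S| = 0.9999 (leading).

(a) P = 296.8 W  (b) Q = -3.1 VAR  (c) S = 296.8 VA  (d) PF = 0.9999 (leading)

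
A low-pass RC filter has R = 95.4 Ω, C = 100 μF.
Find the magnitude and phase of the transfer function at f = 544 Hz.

Step 1 — Angular frequency: ω = 2π·544 = 3418 rad/s.
Step 2 — Transfer function: H(jω) = 1/(1 + jωRC).
Step 3 — Denominator: 1 + jωRC = 1 + j·3418·95.4·0.0001 = 1 + j32.61.
Step 4 — H = 0.0009396 - j0.03064.
Step 5 — Magnitude: |H| = 0.03065 (-30.3 dB); phase: φ = -88.2°.

|H| = 0.03065 (-30.3 dB), φ = -88.2°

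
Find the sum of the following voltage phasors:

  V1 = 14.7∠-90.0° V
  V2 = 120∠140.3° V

Step 1 — Convert each phasor to rectangular form:
  V1 = 14.7·(cos(-90.0°) + j·sin(-90.0°)) = 0 - j14.7 V
  V2 = 120·(cos(140.3°) + j·sin(140.3°)) = -92.33 + j76.65 V
Step 2 — Sum components: V_total = -92.33 + j61.95 V.
Step 3 — Convert to polar: |V_total| = 111.2 V, ∠V_total = 146.1°.

V_total = 111.2∠146.1° V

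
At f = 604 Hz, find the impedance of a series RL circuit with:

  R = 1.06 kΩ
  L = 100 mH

Step 1 — Angular frequency: ω = 2π·f = 2π·604 = 3795 rad/s.
Step 2 — Component impedances:
  R: Z = R = 1060 Ω
  L: Z = jωL = j·3795·0.1 = 0 + j379.5 Ω
Step 3 — Series combination: Z_total = R + L = 1060 + j379.5 Ω = 1126∠19.7° Ω.

Z = 1060 + j379.5 Ω = 1126∠19.7° Ω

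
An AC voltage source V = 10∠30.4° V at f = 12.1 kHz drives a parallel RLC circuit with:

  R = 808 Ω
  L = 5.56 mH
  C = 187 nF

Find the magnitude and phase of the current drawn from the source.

Step 1 — Angular frequency: ω = 2π·f = 2π·1.21e+04 = 7.603e+04 rad/s.
Step 2 — Component impedances:
  R: Z = R = 808 Ω
  L: Z = jωL = j·7.603e+04·0.00556 = 0 + j422.7 Ω
  C: Z = 1/(jωC) = -j/(ω·C) = 0 - j70.34 Ω
Step 3 — Parallel combination: 1/Z_total = 1/R + 1/L + 1/C; Z_total = 8.717 - j83.47 Ω = 83.92∠-84.0° Ω.
Step 4 — Source phasor: V = 10∠30.4° V = 8.625 + j5.06 V.
Step 5 — Ohm's law: I = V / Z_total = (8.625 + j5.06) / (8.717 - j83.47) = -0.0493 + j0.1085 A.
Step 6 — Convert to polar: |I| = 0.1192 A, ∠I = 114.4°.

I = 0.1192∠114.4° A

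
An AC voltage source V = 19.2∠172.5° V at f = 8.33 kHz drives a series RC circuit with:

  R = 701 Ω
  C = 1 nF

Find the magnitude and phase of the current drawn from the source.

Step 1 — Angular frequency: ω = 2π·f = 2π·8330 = 5.234e+04 rad/s.
Step 2 — Component impedances:
  R: Z = R = 701 Ω
  C: Z = 1/(jωC) = -j/(ω·C) = 0 - j1.911e+04 Ω
Step 3 — Series combination: Z_total = R + C = 701 - j1.911e+04 Ω = 1.912e+04∠-87.9° Ω.
Step 4 — Source phasor: V = 19.2∠172.5° V = -19.04 + j2.506 V.
Step 5 — Ohm's law: I = V / Z_total = (-19.04 + j2.506) / (701 - j1.911e+04) = -0.0001675 - j0.0009902 A.
Step 6 — Convert to polar: |I| = 0.001004 A, ∠I = -99.6°.

I = 0.001004∠-99.6° A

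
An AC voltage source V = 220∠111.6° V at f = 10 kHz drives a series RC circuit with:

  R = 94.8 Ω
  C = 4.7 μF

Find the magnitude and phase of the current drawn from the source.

Step 1 — Angular frequency: ω = 2π·f = 2π·1e+04 = 6.283e+04 rad/s.
Step 2 — Component impedances:
  R: Z = R = 94.8 Ω
  C: Z = 1/(jωC) = -j/(ω·C) = 0 - j3.386 Ω
Step 3 — Series combination: Z_total = R + C = 94.8 - j3.386 Ω = 94.86∠-2.0° Ω.
Step 4 — Source phasor: V = 220∠111.6° V = -80.99 + j204.6 V.
Step 5 — Ohm's law: I = V / Z_total = (-80.99 + j204.6) / (94.8 - j3.386) = -0.9302 + j2.124 A.
Step 6 — Convert to polar: |I| = 2.319 A, ∠I = 113.6°.

I = 2.319∠113.6° A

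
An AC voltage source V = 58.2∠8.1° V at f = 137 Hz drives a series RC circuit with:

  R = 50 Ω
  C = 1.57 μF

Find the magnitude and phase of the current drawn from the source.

Step 1 — Angular frequency: ω = 2π·f = 2π·137 = 860.8 rad/s.
Step 2 — Component impedances:
  R: Z = R = 50 Ω
  C: Z = 1/(jωC) = -j/(ω·C) = 0 - j739.9 Ω
Step 3 — Series combination: Z_total = R + C = 50 - j739.9 Ω = 741.6∠-86.1° Ω.
Step 4 — Source phasor: V = 58.2∠8.1° V = 57.62 + j8.2 V.
Step 5 — Ohm's law: I = V / Z_total = (57.62 + j8.2) / (50 - j739.9) = -0.005794 + j0.07826 A.
Step 6 — Convert to polar: |I| = 0.07848 A, ∠I = 94.2°.

I = 0.07848∠94.2° A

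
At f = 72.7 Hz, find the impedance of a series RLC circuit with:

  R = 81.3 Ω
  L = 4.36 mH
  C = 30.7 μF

Step 1 — Angular frequency: ω = 2π·f = 2π·72.7 = 456.8 rad/s.
Step 2 — Component impedances:
  R: Z = R = 81.3 Ω
  L: Z = jωL = j·456.8·0.00436 = 0 + j1.992 Ω
  C: Z = 1/(jωC) = -j/(ω·C) = 0 - j71.31 Ω
Step 3 — Series combination: Z_total = R + L + C = 81.3 - j69.32 Ω = 106.8∠-40.5° Ω.

Z = 81.3 - j69.32 Ω = 106.8∠-40.5° Ω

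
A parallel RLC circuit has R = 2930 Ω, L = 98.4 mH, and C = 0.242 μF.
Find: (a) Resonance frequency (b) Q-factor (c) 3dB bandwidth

Step 1 — Resonance: ω₀ = 1/√(LC) = 1/√(0.0984·2.42e-07) = 6480 rad/s.
Step 2 — f₀ = ω₀/(2π) = 1031 Hz.
Step 3 — Parallel Q: Q = R/(ω₀L) = 2930/(6480·0.0984) = 4.595.
Step 4 — Bandwidth: Δω = ω₀/Q = 1410 rad/s; BW = Δω/(2π) = 224.5 Hz.

(a) f₀ = 1031 Hz  (b) Q = 4.595  (c) BW = 224.5 Hz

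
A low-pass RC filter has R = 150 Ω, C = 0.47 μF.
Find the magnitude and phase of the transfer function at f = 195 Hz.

Step 1 — Angular frequency: ω = 2π·195 = 1225 rad/s.
Step 2 — Transfer function: H(jω) = 1/(1 + jωRC).
Step 3 — Denominator: 1 + jωRC = 1 + j·1225·150·4.7e-07 = 1 + j0.08638.
Step 4 — H = 0.9926 - j0.08574.
Step 5 — Magnitude: |H| = 0.9963 (-0.0 dB); phase: φ = -4.9°.

|H| = 0.9963 (-0.0 dB), φ = -4.9°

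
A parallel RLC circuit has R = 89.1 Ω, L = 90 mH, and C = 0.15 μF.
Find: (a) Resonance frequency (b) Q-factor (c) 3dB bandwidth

Step 1 — Resonance: ω₀ = 1/√(LC) = 1/√(0.09·1.5e-07) = 8607 rad/s.
Step 2 — f₀ = ω₀/(2π) = 1370 Hz.
Step 3 — Parallel Q: Q = R/(ω₀L) = 89.1/(8607·0.09) = 0.115.
Step 4 — Bandwidth: Δω = ω₀/Q = 7.482e+04 rad/s; BW = Δω/(2π) = 1.191e+04 Hz.

(a) f₀ = 1370 Hz  (b) Q = 0.115  (c) BW = 1.191e+04 Hz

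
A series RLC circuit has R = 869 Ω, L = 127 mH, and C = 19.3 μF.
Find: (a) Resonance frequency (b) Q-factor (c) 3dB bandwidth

Step 1 — Resonance: ω₀ = 1/√(LC) = 1/√(0.127·1.93e-05) = 638.7 rad/s.
Step 2 — f₀ = ω₀/(2π) = 101.7 Hz.
Step 3 — Series Q: Q = ω₀L/R = 638.7·0.127/869 = 0.09335.
Step 4 — Bandwidth: Δω = ω₀/Q = 6843 rad/s; BW = Δω/(2π) = 1089 Hz.

(a) f₀ = 101.7 Hz  (b) Q = 0.09335  (c) BW = 1089 Hz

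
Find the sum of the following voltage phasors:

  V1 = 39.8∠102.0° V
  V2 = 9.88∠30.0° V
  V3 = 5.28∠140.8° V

Step 1 — Convert each phasor to rectangular form:
  V1 = 39.8·(cos(102.0°) + j·sin(102.0°)) = -8.275 + j38.93 V
  V2 = 9.88·(cos(30.0°) + j·sin(30.0°)) = 8.556 + j4.94 V
  V3 = 5.28·(cos(140.8°) + j·sin(140.8°)) = -4.092 + j3.337 V
Step 2 — Sum components: V_total = -3.81 + j47.21 V.
Step 3 — Convert to polar: |V_total| = 47.36 V, ∠V_total = 94.6°.

V_total = 47.36∠94.6° V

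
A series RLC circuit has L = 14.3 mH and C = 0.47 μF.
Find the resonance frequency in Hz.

Step 1 — Resonance condition Im(Z)=0 gives ω₀ = 1/√(LC).
Step 2 — ω₀ = 1/√(0.0143·4.7e-07) = 1.22e+04 rad/s.
Step 3 — f₀ = ω₀/(2π) = 1941 Hz.

f₀ = 1941 Hz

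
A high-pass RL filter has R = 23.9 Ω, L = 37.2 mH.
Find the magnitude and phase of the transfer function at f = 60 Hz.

Step 1 — Angular frequency: ω = 2π·60 = 377 rad/s.
Step 2 — Transfer function: H(jω) = jωL/(R + jωL).
Step 3 — Numerator jωL = j·14.02; denominator R + jωL = 23.9 + j14.02.
Step 4 — H = 0.2561 + j0.4365.
Step 5 — Magnitude: |H| = 0.5061 (-5.9 dB); phase: φ = 59.6°.

|H| = 0.5061 (-5.9 dB), φ = 59.6°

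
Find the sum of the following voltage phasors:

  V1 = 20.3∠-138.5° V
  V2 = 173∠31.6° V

Step 1 — Convert each phasor to rectangular form:
  V1 = 20.3·(cos(-138.5°) + j·sin(-138.5°)) = -15.2 - j13.45 V
  V2 = 173·(cos(31.6°) + j·sin(31.6°)) = 147.3 + j90.65 V
Step 2 — Sum components: V_total = 132.1 + j77.2 V.
Step 3 — Convert to polar: |V_total| = 153 V, ∠V_total = 30.3°.

V_total = 153∠30.3° V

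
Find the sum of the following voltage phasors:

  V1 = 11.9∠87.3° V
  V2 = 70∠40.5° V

Step 1 — Convert each phasor to rectangular form:
  V1 = 11.9·(cos(87.3°) + j·sin(87.3°)) = 0.5606 + j11.89 V
  V2 = 70·(cos(40.5°) + j·sin(40.5°)) = 53.23 + j45.46 V
Step 2 — Sum components: V_total = 53.79 + j57.35 V.
Step 3 — Convert to polar: |V_total| = 78.63 V, ∠V_total = 46.8°.

V_total = 78.63∠46.8° V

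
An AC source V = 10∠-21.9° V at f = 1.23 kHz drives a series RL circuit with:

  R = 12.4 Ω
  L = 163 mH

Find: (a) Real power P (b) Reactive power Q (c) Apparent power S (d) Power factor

Step 1 — Angular frequency: ω = 2π·f = 2π·1230 = 7728 rad/s.
Step 2 — Component impedances:
  R: Z = R = 12.4 Ω
  L: Z = jωL = j·7728·0.163 = 0 + j1260 Ω
Step 3 — Series combination: Z_total = R + L = 12.4 + j1260 Ω = 1260∠89.4° Ω.
Step 4 — Source phasor: V = 10∠-21.9° V = 9.278 - j3.73 V.
Step 5 — Current: I = V / Z = -0.002888 - j0.007394 A = 0.007938∠-111.3° A.
Step 6 — Complex power: S = V·I* = 0.0007813 + j0.07938 VA.
Step 7 — Real power: P = Re(S) = 0.0007813 W.
Step 8 — Reactive power: Q = Im(S) = 0.07938 VAR.
Step 9 — Apparent power: |S| = 0.07938 VA.
Step 10 — Power factor: PF = P/|S| = 0.009843 (lagging).

(a) P = 0.0007813 W  (b) Q = 0.07938 VAR  (c) S = 0.07938 VA  (d) PF = 0.009843 (lagging)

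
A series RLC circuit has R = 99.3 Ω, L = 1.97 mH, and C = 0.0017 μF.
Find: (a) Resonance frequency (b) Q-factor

Step 1 — Resonance condition Im(Z)=0 gives ω₀ = 1/√(LC).
Step 2 — ω₀ = 1/√(0.00197·1.7e-09) = 5.464e+05 rad/s.
Step 3 — f₀ = ω₀/(2π) = 8.697e+04 Hz.
Step 4 — Series Q: Q = ω₀L/R = 5.464e+05·0.00197/99.3 = 10.84.

(a) f₀ = 8.697e+04 Hz  (b) Q = 10.84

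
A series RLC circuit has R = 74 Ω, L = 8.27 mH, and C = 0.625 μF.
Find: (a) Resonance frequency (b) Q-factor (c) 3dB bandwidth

Step 1 — Resonance condition Im(Z)=0 gives ω₀ = 1/√(LC).
Step 2 — ω₀ = 1/√(0.00827·6.25e-07) = 1.391e+04 rad/s.
Step 3 — f₀ = ω₀/(2π) = 2214 Hz.
Step 4 — Series Q: Q = ω₀L/R = 1.391e+04·0.00827/74 = 1.554.
Step 5 — 3dB bandwidth: Δω = ω₀/Q = 8948 rad/s; BW = Δω/(2π) = 1424 Hz.

(a) f₀ = 2214 Hz  (b) Q = 1.554  (c) BW = 1424 Hz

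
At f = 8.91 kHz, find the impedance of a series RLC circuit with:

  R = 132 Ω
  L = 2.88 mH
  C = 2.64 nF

Step 1 — Angular frequency: ω = 2π·f = 2π·8910 = 5.598e+04 rad/s.
Step 2 — Component impedances:
  R: Z = R = 132 Ω
  L: Z = jωL = j·5.598e+04·0.00288 = 0 + j161.2 Ω
  C: Z = 1/(jωC) = -j/(ω·C) = 0 - j6766 Ω
Step 3 — Series combination: Z_total = R + L + C = 132 - j6605 Ω = 6606∠-88.9° Ω.

Z = 132 - j6605 Ω = 6606∠-88.9° Ω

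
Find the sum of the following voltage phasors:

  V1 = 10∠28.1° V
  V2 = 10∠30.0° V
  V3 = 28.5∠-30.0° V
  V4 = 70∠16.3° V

Step 1 — Convert each phasor to rectangular form:
  V1 = 10·(cos(28.1°) + j·sin(28.1°)) = 8.821 + j4.71 V
  V2 = 10·(cos(30.0°) + j·sin(30.0°)) = 8.66 + j5 V
  V3 = 28.5·(cos(-30.0°) + j·sin(-30.0°)) = 24.68 - j14.25 V
  V4 = 70·(cos(16.3°) + j·sin(16.3°)) = 67.19 + j19.65 V
Step 2 — Sum components: V_total = 109.3 + j15.11 V.
Step 3 — Convert to polar: |V_total| = 110.4 V, ∠V_total = 7.9°.

V_total = 110.4∠7.9° V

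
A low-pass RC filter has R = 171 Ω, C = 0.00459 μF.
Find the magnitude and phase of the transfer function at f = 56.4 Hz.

Step 1 — Angular frequency: ω = 2π·56.4 = 354.4 rad/s.
Step 2 — Transfer function: H(jω) = 1/(1 + jωRC).
Step 3 — Denominator: 1 + jωRC = 1 + j·354.4·171·4.59e-09 = 1 + j0.0002781.
Step 4 — H = 1 - j0.0002781.
Step 5 — Magnitude: |H| = 1 (-0.0 dB); phase: φ = -0.0°.

|H| = 1 (-0.0 dB), φ = -0.0°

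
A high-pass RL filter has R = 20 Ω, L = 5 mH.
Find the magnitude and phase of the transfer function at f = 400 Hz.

Step 1 — Angular frequency: ω = 2π·400 = 2513 rad/s.
Step 2 — Transfer function: H(jω) = jωL/(R + jωL).
Step 3 — Numerator jωL = j·12.57; denominator R + jωL = 20 + j12.57.
Step 4 — H = 0.283 + j0.4505.
Step 5 — Magnitude: |H| = 0.532 (-5.5 dB); phase: φ = 57.9°.

|H| = 0.532 (-5.5 dB), φ = 57.9°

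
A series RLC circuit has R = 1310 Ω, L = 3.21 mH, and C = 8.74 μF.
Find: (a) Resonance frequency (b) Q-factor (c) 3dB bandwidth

Step 1 — Resonance: ω₀ = 1/√(LC) = 1/√(0.00321·8.74e-06) = 5970 rad/s.
Step 2 — f₀ = ω₀/(2π) = 950.2 Hz.
Step 3 — Series Q: Q = ω₀L/R = 5970·0.00321/1310 = 0.01463.
Step 4 — Bandwidth: Δω = ω₀/Q = 4.081e+05 rad/s; BW = Δω/(2π) = 6.495e+04 Hz.

(a) f₀ = 950.2 Hz  (b) Q = 0.01463  (c) BW = 6.495e+04 Hz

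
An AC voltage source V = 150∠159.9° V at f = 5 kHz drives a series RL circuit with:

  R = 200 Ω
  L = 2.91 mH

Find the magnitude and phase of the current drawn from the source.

Step 1 — Angular frequency: ω = 2π·f = 2π·5000 = 3.142e+04 rad/s.
Step 2 — Component impedances:
  R: Z = R = 200 Ω
  L: Z = jωL = j·3.142e+04·0.00291 = 0 + j91.42 Ω
Step 3 — Series combination: Z_total = R + L = 200 + j91.42 Ω = 219.9∠24.6° Ω.
Step 4 — Source phasor: V = 150∠159.9° V = -140.9 + j51.55 V.
Step 5 — Ohm's law: I = V / Z_total = (-140.9 + j51.55) / (200 + j91.42) = -0.4851 + j0.4795 A.
Step 6 — Convert to polar: |I| = 0.6821 A, ∠I = 135.3°.

I = 0.6821∠135.3° A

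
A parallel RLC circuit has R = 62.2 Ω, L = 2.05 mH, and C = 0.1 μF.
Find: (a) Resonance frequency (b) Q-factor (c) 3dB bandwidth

Step 1 — Resonance: ω₀ = 1/√(LC) = 1/√(0.00205·1e-07) = 6.984e+04 rad/s.
Step 2 — f₀ = ω₀/(2π) = 1.112e+04 Hz.
Step 3 — Parallel Q: Q = R/(ω₀L) = 62.2/(6.984e+04·0.00205) = 0.4344.
Step 4 — Bandwidth: Δω = ω₀/Q = 1.608e+05 rad/s; BW = Δω/(2π) = 2.559e+04 Hz.

(a) f₀ = 1.112e+04 Hz  (b) Q = 0.4344  (c) BW = 2.559e+04 Hz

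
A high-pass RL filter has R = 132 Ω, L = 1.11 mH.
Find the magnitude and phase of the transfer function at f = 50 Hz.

Step 1 — Angular frequency: ω = 2π·50 = 314.2 rad/s.
Step 2 — Transfer function: H(jω) = jωL/(R + jωL).
Step 3 — Numerator jωL = j·0.3487; denominator R + jωL = 132 + j0.3487.
Step 4 — H = 6.979e-06 + j0.002642.
Step 5 — Magnitude: |H| = 0.002642 (-51.6 dB); phase: φ = 89.8°.

|H| = 0.002642 (-51.6 dB), φ = 89.8°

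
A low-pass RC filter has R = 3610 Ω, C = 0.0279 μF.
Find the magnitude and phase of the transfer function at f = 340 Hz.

Step 1 — Angular frequency: ω = 2π·340 = 2136 rad/s.
Step 2 — Transfer function: H(jω) = 1/(1 + jωRC).
Step 3 — Denominator: 1 + jωRC = 1 + j·2136·3610·2.79e-08 = 1 + j0.2152.
Step 4 — H = 0.9558 - j0.2056.
Step 5 — Magnitude: |H| = 0.9776 (-0.2 dB); phase: φ = -12.1°.

|H| = 0.9776 (-0.2 dB), φ = -12.1°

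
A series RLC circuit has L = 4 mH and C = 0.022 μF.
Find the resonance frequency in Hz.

Step 1 — Resonance condition Im(Z)=0 gives ω₀ = 1/√(LC).
Step 2 — ω₀ = 1/√(0.004·2.2e-08) = 1.066e+05 rad/s.
Step 3 — f₀ = ω₀/(2π) = 1.697e+04 Hz.

f₀ = 1.697e+04 Hz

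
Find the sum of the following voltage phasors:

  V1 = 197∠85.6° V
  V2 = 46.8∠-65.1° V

Step 1 — Convert each phasor to rectangular form:
  V1 = 197·(cos(85.6°) + j·sin(85.6°)) = 15.11 + j196.4 V
  V2 = 46.8·(cos(-65.1°) + j·sin(-65.1°)) = 19.7 - j42.45 V
Step 2 — Sum components: V_total = 34.82 + j154 V.
Step 3 — Convert to polar: |V_total| = 157.9 V, ∠V_total = 77.3°.

V_total = 157.9∠77.3° V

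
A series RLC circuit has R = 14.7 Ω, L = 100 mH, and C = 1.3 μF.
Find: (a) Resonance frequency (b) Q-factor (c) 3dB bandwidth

Step 1 — Resonance: ω₀ = 1/√(LC) = 1/√(0.1·1.3e-06) = 2774 rad/s.
Step 2 — f₀ = ω₀/(2π) = 441.4 Hz.
Step 3 — Series Q: Q = ω₀L/R = 2774·0.1/14.7 = 18.87.
Step 4 — Bandwidth: Δω = ω₀/Q = 147 rad/s; BW = Δω/(2π) = 23.4 Hz.

(a) f₀ = 441.4 Hz  (b) Q = 18.87  (c) BW = 23.4 Hz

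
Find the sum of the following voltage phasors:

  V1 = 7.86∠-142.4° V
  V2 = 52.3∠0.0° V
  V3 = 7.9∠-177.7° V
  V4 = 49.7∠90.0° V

Step 1 — Convert each phasor to rectangular form:
  V1 = 7.86·(cos(-142.4°) + j·sin(-142.4°)) = -6.227 - j4.796 V
  V2 = 52.3·(cos(0.0°) + j·sin(0.0°)) = 52.3 V
  V3 = 7.9·(cos(-177.7°) + j·sin(-177.7°)) = -7.894 - j0.317 V
  V4 = 49.7·(cos(90.0°) + j·sin(90.0°)) = 0 + j49.7 V
Step 2 — Sum components: V_total = 38.18 + j44.59 V.
Step 3 — Convert to polar: |V_total| = 58.7 V, ∠V_total = 49.4°.

V_total = 58.7∠49.4° V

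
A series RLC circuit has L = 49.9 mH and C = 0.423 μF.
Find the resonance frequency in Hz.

Step 1 — Resonance condition Im(Z)=0 gives ω₀ = 1/√(LC).
Step 2 — ω₀ = 1/√(0.0499·4.23e-07) = 6883 rad/s.
Step 3 — f₀ = ω₀/(2π) = 1095 Hz.

f₀ = 1095 Hz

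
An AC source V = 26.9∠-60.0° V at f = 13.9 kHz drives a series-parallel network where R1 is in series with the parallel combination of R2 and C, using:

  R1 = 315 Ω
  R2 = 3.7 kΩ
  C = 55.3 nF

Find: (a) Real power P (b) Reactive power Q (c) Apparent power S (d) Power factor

Step 1 — Angular frequency: ω = 2π·f = 2π·1.39e+04 = 8.734e+04 rad/s.
Step 2 — Component impedances:
  R1: Z = R = 315 Ω
  R2: Z = R = 3700 Ω
  C: Z = 1/(jωC) = -j/(ω·C) = 0 - j207.1 Ω
Step 3 — Parallel branch: R2 || C = 1/(1/R2 + 1/C) = 11.55 - j206.4 Ω.
Step 4 — Series with R1: Z_total = R1 + (R2 || C) = 326.6 - j206.4 Ω = 386.3∠-32.3° Ω.
Step 5 — Source phasor: V = 26.9∠-60.0° V = 13.45 - j23.3 V.
Step 6 — Current: I = V / Z = 0.06165 - j0.03237 A = 0.06963∠-27.7° A.
Step 7 — Complex power: S = V·I* = 1.583 - j1.001 VA.
Step 8 — Real power: P = Re(S) = 1.583 W.
Step 9 — Reactive power: Q = Im(S) = -1.001 VAR.
Step 10 — Apparent power: |S| = 1.873 VA.
Step 11 — Power factor: PF = P/|S| = 0.8453 (leading).

(a) P = 1.583 W  (b) Q = -1.001 VAR  (c) S = 1.873 VA  (d) PF = 0.8453 (leading)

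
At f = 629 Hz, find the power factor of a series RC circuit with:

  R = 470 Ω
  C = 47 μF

Step 1 — Angular frequency: ω = 2π·f = 2π·629 = 3952 rad/s.
Step 2 — Component impedances:
  R: Z = R = 470 Ω
  C: Z = 1/(jωC) = -j/(ω·C) = 0 - j5.384 Ω
Step 3 — Series combination: Z_total = R + C = 470 - j5.384 Ω = 470∠-0.7° Ω.
Step 4 — Power factor: PF = cos(φ) = Re(Z)/|Z| = 470/470.03 = 0.9999.
Step 5 — Type: Im(Z) = -5.384 ⇒ leading (phase φ = -0.7°).

PF = 0.9999 (leading, φ = -0.7°)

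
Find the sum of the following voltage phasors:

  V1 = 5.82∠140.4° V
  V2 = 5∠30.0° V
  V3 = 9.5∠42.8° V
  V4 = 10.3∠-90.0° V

Step 1 — Convert each phasor to rectangular form:
  V1 = 5.82·(cos(140.4°) + j·sin(140.4°)) = -4.484 + j3.71 V
  V2 = 5·(cos(30.0°) + j·sin(30.0°)) = 4.33 + j2.5 V
  V3 = 9.5·(cos(42.8°) + j·sin(42.8°)) = 6.97 + j6.455 V
  V4 = 10.3·(cos(-90.0°) + j·sin(-90.0°)) = 0 - j10.3 V
Step 2 — Sum components: V_total = 6.816 + j2.365 V.
Step 3 — Convert to polar: |V_total| = 7.215 V, ∠V_total = 19.1°.

V_total = 7.215∠19.1° V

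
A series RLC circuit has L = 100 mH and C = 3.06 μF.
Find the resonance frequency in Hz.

Step 1 — Resonance condition Im(Z)=0 gives ω₀ = 1/√(LC).
Step 2 — ω₀ = 1/√(0.1·3.06e-06) = 1808 rad/s.
Step 3 — f₀ = ω₀/(2π) = 287.7 Hz.

f₀ = 287.7 Hz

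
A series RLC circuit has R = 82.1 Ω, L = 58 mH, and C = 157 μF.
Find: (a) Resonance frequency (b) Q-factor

Step 1 — Resonance condition Im(Z)=0 gives ω₀ = 1/√(LC).
Step 2 — ω₀ = 1/√(0.058·0.000157) = 331.4 rad/s.
Step 3 — f₀ = ω₀/(2π) = 52.74 Hz.
Step 4 — Series Q: Q = ω₀L/R = 331.4·0.058/82.1 = 0.2341.

(a) f₀ = 52.74 Hz  (b) Q = 0.2341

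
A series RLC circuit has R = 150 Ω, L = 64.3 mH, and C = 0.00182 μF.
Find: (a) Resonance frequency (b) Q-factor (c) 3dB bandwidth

Step 1 — Resonance: ω₀ = 1/√(LC) = 1/√(0.0643·1.82e-09) = 9.244e+04 rad/s.
Step 2 — f₀ = ω₀/(2π) = 1.471e+04 Hz.
Step 3 — Series Q: Q = ω₀L/R = 9.244e+04·0.0643/150 = 39.63.
Step 4 — Bandwidth: Δω = ω₀/Q = 2333 rad/s; BW = Δω/(2π) = 371.3 Hz.

(a) f₀ = 1.471e+04 Hz  (b) Q = 39.63  (c) BW = 371.3 Hz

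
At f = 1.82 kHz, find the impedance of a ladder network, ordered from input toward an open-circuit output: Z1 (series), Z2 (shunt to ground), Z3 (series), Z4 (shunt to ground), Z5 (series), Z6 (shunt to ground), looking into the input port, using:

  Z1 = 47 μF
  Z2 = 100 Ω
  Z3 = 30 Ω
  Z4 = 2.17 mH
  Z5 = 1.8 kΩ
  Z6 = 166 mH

Step 1 — Angular frequency: ω = 2π·f = 2π·1820 = 1.144e+04 rad/s.
Step 2 — Component impedances:
  Z1: Z = 1/(jωC) = -j/(ω·C) = 0 - j1.861 Ω
  Z2: Z = R = 100 Ω
  Z3: Z = R = 30 Ω
  Z4: Z = jωL = j·1.144e+04·0.00217 = 0 + j24.81 Ω
  Z5: Z = R = 1800 Ω
  Z6: Z = jωL = j·1.144e+04·0.166 = 0 + j1898 Ω
Step 3 — Ladder network (open output): work backward from the far end, alternating series and parallel combinations. Z_in = 25.83 + j12.18 Ω = 28.56∠25.3° Ω.

Z = 25.83 + j12.18 Ω = 28.56∠25.3° Ω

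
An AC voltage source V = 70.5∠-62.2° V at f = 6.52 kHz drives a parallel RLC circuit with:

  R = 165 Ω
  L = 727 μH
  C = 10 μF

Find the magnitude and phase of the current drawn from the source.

Step 1 — Angular frequency: ω = 2π·f = 2π·6520 = 4.097e+04 rad/s.
Step 2 — Component impedances:
  R: Z = R = 165 Ω
  L: Z = jωL = j·4.097e+04·0.000727 = 0 + j29.78 Ω
  C: Z = 1/(jωC) = -j/(ω·C) = 0 - j2.441 Ω
Step 3 — Parallel combination: 1/Z_total = 1/R + 1/L + 1/C; Z_total = 0.04284 - j2.658 Ω = 2.659∠-89.1° Ω.
Step 4 — Source phasor: V = 70.5∠-62.2° V = 32.88 - j62.36 V.
Step 5 — Ohm's law: I = V / Z_total = (32.88 - j62.36) / (0.04284 - j2.658) = 23.65 + j11.99 A.
Step 6 — Convert to polar: |I| = 26.52 A, ∠I = 26.9°.

I = 26.52∠26.9° A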